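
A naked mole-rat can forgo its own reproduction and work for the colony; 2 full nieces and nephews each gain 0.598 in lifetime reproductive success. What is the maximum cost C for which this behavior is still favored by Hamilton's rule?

r to a full niece or nephew = 0.25 (full aunt/uncle↔niece/nephew: two paths of length 3 through the shared grandparent pair: r = 2·(1/2)^3 = 1/4).
Hamilton's rule: n·r·B > C, so the trait is favored while C < n·r·B = 2·0.25·0.598 = 0.299.

0.299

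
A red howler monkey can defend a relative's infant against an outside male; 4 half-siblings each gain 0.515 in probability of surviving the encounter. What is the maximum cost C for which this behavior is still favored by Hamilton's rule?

r to a half-sibling = 0.25 (half-sibs share one parent — one path of length 2: r = (1/2)^2 = 1/4).
Hamilton's rule: n·r·B > C, so the trait is favored while C < n·r·B = 4·0.25·0.515 = 0.515.

0.515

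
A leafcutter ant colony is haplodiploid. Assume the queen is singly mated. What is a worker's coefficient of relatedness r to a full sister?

0.75

Haplodiploid full sisters inherit their father's entire haploid genome identically (contributing 1/2) and on average half of their mother's contribution (1/2 · 1/2 = 1/4); r = 1/2 + 1/4 = 3/4.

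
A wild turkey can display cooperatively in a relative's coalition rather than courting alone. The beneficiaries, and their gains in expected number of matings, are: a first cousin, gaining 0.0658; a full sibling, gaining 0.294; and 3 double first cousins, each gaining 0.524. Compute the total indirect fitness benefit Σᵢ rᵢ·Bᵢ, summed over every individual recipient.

0.548225

r to a first cousin = 1/8 (first cousins share one grandparent pair — two paths of length 4: r = 2·(1/2)^4 = 1/8).
r to a full sibling = 1/2 (full sibs share both parents — two paths of length 2: r = 2·(1/2)^2 = 1/2).
r to a double first cousin = 1/4 (double first cousins share both grandparent pairs — four paths of length 4: r = 4·(1/2)^4 = 1/4).
Summing one r·B term per recipient: 1·0.125·0.0658 + 1·0.5·0.294 + 3·0.25·0.524 = 0.548225.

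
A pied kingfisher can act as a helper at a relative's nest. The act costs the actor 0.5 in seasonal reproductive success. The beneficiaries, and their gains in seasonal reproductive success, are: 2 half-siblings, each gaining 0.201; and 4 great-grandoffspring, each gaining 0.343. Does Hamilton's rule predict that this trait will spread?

Hamilton's rule: the trait is favored when the sum of r·B over every recipient exceeds the actor's cost C.
r to a half-sibling = 1/4 (half-sibs share one parent — one path of length 2: r = (1/2)^2 = 1/4).
r to a great-grandoffspring = 0.125 (three parent–offspring links: r = (1/2)^3 = 1/8).
Summing one r·B term per recipient: 2·0.25·0.201 + 4·0.125·0.343 = 0.272.
0.272 < 0.5: the indirect benefit is less than the cost.

No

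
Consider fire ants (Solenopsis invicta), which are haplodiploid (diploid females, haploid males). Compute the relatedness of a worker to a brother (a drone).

0.25

Her haploid brother carries none of their father's genes and a random half of their mother's genome; that half matches the maternal half of her own genome with probability 1/2: r = 1/2 · 1/2 = 1/4.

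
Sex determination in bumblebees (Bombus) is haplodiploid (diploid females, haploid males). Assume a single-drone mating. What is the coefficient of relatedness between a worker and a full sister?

0.75

Haplodiploid full sisters inherit their father's entire haploid genome identically (contributing 1/2) and on average half of their mother's contribution (1/2 · 1/2 = 1/4); r = 1/2 + 1/4 = 3/4.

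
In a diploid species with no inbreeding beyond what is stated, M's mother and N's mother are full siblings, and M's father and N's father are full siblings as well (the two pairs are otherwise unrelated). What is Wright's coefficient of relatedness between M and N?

Wright's path rule: contributions from independent ancestry routes add.
M and N are related in two ways: first cousins through their mothers (r = 1/8) and first cousins through their fathers (r = 1/8) — i.e. double first cousins.
r = 1/8 + 1/8 = 1/4 = 0.25.

0.25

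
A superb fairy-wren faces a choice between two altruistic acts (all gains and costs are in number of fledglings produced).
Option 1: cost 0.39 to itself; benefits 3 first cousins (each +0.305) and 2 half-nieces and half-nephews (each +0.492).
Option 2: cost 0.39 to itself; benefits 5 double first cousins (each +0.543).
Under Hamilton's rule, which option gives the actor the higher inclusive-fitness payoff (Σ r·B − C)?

Option 2

Option 1: r to a first cousin = 0.125.
Option 1: r to a half-niece or half-nephew = 0.125.
Option 1: Σ r·B − C = (3·0.125·0.305 + 2·0.125·0.492) − 0.39 = -0.152625.
Option 2: r to a double first cousin = 0.25.
Option 2: Σ r·B − C = (5·0.25·0.543) − 0.39 = 0.28875.
Option 2 has the higher net inclusive-fitness payoff.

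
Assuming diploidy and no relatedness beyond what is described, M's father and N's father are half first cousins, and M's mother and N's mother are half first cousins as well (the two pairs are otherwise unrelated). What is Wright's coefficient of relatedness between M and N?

Relatedness sums over independent paths through distinct common ancestors.
M and N are related in two ways: half second cousins through their fathers (r = 1/64) and half second cousins through their mothers (r = 1/64).
r = 1/64 + 1/64 = 0.03125.

0.03125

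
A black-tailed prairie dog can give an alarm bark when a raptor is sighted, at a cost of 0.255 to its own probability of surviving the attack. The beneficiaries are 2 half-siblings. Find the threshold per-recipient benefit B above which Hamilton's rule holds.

r to a half-sibling = 1/4 (half-sibs share one parent — one path of length 2: r = (1/2)^2 = 1/4).
Hamilton's rule with n recipients of equal r: n·r·B > C, so B > C/(n·r) = 0.255/(2·0.25) = 0.51.

0.51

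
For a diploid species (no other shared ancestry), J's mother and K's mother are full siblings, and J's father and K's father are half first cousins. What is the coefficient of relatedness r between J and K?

Relatedness sums over independent paths through distinct common ancestors.
J and K are related in two ways: first cousins through their mothers (r = 1/8) and half second cousins through their fathers (r = 1/64).
r = 1/8 + 1/64 = 9/64 = 0.140625.

0.140625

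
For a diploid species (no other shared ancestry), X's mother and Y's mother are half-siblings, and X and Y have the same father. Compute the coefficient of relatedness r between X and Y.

0.3125

Relatedness sums over independent paths through distinct common ancestors.
X and Y are related in two ways: half first cousins through their mothers (r = 1/16) and half-sibs through their shared father (r = 1/4).
r = 1/16 + 1/4 = 5/16 = 0.3125.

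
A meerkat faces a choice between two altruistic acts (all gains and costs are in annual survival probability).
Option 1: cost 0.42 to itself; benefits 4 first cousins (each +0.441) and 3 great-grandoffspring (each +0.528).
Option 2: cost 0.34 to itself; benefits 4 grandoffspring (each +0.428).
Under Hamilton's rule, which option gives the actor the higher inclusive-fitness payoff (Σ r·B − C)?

Option 2

Option 1: r to a first cousin = 0.125.
Option 1: r to a great-grandoffspring = 0.125.
Option 1: Σ r·B − C = (4·0.125·0.441 + 3·0.125·0.528) − 0.42 = -0.0015.
Option 2: r to a grandoffspring = 0.25.
Option 2: Σ r·B − C = (4·0.25·0.428) − 0.34 = 0.088.
Option 2 has the higher net inclusive-fitness payoff.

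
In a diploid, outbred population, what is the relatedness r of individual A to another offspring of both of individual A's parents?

Each parent–offspring link contributes a factor of 1/2, and independent paths through distinct common ancestors add.
Full sibs share both parents — two paths of length 2: r = 2·(1/2)^2 = 1/2.

0.5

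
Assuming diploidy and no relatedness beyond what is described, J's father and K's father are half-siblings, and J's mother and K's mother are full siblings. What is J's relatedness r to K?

0.1875

Independent pedigree routes through distinct common ancestors add.
J and K are related in two ways: half first cousins through their fathers (r = 1/16) and first cousins through their mothers (r = 1/8).
r = 1/16 + 1/8 = 3/16 = 0.1875.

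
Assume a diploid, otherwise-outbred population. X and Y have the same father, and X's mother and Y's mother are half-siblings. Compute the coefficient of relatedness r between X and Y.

0.3125

Wright's path rule: contributions from independent ancestry routes add.
X and Y are related in two ways: half-sibs through their shared father (r = 1/4) and half first cousins through their mothers (r = 1/16).
r = 1/4 + 1/16 = 0.3125.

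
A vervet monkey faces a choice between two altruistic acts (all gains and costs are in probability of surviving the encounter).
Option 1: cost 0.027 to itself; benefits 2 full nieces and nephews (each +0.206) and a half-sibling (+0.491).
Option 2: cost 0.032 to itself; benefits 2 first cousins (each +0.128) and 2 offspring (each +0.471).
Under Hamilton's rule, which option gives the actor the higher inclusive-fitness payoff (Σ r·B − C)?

Option 1: r to a full niece or nephew = 0.25.
Option 1: r to a half-sibling = 0.25.
Option 1: Σ r·B − C = (2·0.25·0.206 + 1·0.25·0.491) − 0.027 = 0.19875.
Option 2: r to a first cousin = 0.125.
Option 2: r to an offspring = 0.5.
Option 2: Σ r·B − C = (2·0.125·0.128 + 2·0.5·0.471) − 0.032 = 0.471.
Option 2 has the higher net inclusive-fitness payoff.

Option 2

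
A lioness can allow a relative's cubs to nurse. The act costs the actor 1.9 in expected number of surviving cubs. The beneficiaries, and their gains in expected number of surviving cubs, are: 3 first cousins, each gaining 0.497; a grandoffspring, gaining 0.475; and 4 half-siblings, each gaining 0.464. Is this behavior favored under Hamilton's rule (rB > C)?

No

Hamilton's rule: the trait is favored when the sum of r·B over every recipient exceeds the actor's cost C.
r to a first cousin = 1/8 (first cousins share one grandparent pair — two paths of length 4: r = 2·(1/2)^4 = 1/8).
r to a grandoffspring = 1/4 (two parent–offspring links: r = (1/2)^2 = 1/4).
r to a half-sibling = 0.25 (half-sibs share one parent — one path of length 2: r = (1/2)^2 = 1/4).
Summing one r·B term per recipient: 3·0.125·0.497 + 1·0.25·0.475 + 4·0.25·0.464 = 0.769125.
0.769125 < 1.9: the indirect benefit is less than the cost.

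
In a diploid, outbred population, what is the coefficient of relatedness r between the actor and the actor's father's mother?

0.25

Each parent–offspring link contributes a factor of 1/2, and independent paths through distinct common ancestors add.
Two parent–offspring links: r = (1/2)^2 = 1/4.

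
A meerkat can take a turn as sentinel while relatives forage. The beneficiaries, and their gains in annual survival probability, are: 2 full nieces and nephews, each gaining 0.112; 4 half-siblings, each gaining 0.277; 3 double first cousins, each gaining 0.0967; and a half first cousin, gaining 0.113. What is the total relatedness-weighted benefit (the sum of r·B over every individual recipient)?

r to a full niece or nephew = 0.25 (full aunt/uncle↔niece/nephew: two paths of length 3 through the shared grandparent pair: r = 2·(1/2)^3 = 1/4).
r to a half-sibling = 1/4 (half-sibs share one parent — one path of length 2: r = (1/2)^2 = 1/4).
r to a double first cousin = 1/4 (double first cousins share both grandparent pairs — four paths of length 4: r = 4·(1/2)^4 = 1/4).
r to a half first cousin = 1/16 (half first cousins share one grandparent — one path of length 4: r = (1/2)^4 = 1/16).
Summing one r·B term per recipient: 2·0.25·0.112 + 4·0.25·0.277 + 3·0.25·0.0967 + 1·0.0625·0.113 = 0.4125875.

0.4125875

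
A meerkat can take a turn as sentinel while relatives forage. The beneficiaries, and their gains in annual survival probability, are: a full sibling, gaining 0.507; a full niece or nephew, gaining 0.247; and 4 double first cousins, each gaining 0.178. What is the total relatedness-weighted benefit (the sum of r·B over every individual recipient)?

r to a full sibling = 1/2 (full sibs share both parents — two paths of length 2: r = 2·(1/2)^2 = 1/2).
r to a full niece or nephew = 0.25 (full aunt/uncle↔niece/nephew: two paths of length 3 through the shared grandparent pair: r = 2·(1/2)^3 = 1/4).
r to a double first cousin = 0.25 (double first cousins share both grandparent pairs — four paths of length 4: r = 4·(1/2)^4 = 1/4).
Summing one r·B term per recipient: 1·0.5·0.507 + 1·0.25·0.247 + 4·0.25·0.178 = 0.49325.

0.49325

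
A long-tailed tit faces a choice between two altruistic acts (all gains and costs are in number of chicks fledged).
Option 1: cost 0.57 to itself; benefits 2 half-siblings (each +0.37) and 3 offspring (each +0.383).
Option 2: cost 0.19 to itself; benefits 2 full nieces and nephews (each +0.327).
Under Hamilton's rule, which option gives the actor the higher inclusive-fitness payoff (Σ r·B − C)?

Option 1: r to a half-sibling = 0.25.
Option 1: r to an offspring = 0.5.
Option 1: Σ r·B − C = (2·0.25·0.37 + 3·0.5·0.383) − 0.57 = 0.1895.
Option 2: r to a full niece or nephew = 0.25.
Option 2: Σ r·B − C = (2·0.25·0.327) − 0.19 = -0.0265.
Option 1 has the higher net inclusive-fitness payoff.

Option 1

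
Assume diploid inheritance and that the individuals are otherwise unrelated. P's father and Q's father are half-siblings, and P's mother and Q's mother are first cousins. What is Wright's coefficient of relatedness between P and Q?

Relatedness sums over independent paths through distinct common ancestors.
P and Q are related in two ways: half first cousins through their fathers (r = 1/16) and second cousins through their mothers (r = 1/32).
r = 1/16 + 1/32 = 0.09375.

0.09375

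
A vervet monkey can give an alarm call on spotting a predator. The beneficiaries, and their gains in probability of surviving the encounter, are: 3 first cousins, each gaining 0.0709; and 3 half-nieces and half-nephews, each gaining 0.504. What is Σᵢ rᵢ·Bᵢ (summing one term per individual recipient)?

r to a first cousin = 0.125 (first cousins share one grandparent pair — two paths of length 4: r = 2·(1/2)^4 = 1/8).
r to a half-niece or half-nephew = 0.125 (half-aunt/uncle↔niece/nephew: one path of length 3: r = (1/2)^3 = 1/8).
Summing one r·B term per recipient: 3·0.125·0.0709 + 3·0.125·0.504 = 0.2155875.

0.2155875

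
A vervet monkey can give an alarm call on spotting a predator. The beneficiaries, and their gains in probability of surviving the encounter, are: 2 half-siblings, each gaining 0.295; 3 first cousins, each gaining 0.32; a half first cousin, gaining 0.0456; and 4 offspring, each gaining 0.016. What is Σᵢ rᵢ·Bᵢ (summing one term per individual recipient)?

0.30235

r to a half-sibling = 1/4 (half-sibs share one parent — one path of length 2: r = (1/2)^2 = 1/4).
r to a first cousin = 0.125 (first cousins share one grandparent pair — two paths of length 4: r = 2·(1/2)^4 = 1/8).
r to a half first cousin = 1/16 (half first cousins share one grandparent — one path of length 4: r = (1/2)^4 = 1/16).
r to an offspring = 0.5 (one parent–offspring link: r = (1/2)^1 = 1/2).
Summing one r·B term per recipient: 2·0.25·0.295 + 3·0.125·0.32 + 1·0.0625·0.0456 + 4·0.5·0.016 = 0.30235.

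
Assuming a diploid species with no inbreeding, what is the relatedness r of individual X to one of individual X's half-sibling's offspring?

Each parent–offspring link contributes a factor of 1/2, and independent paths through distinct common ancestors add.
Half-aunt/uncle↔niece/nephew: one path of length 3: r = (1/2)^3 = 1/8.

0.125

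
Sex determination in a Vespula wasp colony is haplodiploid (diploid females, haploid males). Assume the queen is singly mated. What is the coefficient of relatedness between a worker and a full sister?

0.75

Haplodiploid full sisters inherit their father's entire haploid genome identically (contributing 1/2) and on average half of their mother's contribution (1/2 · 1/2 = 1/4); r = 1/2 + 1/4 = 3/4.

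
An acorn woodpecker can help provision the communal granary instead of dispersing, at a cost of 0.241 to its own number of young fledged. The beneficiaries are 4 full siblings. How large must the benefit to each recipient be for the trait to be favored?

r to a full sibling = 0.5 (full sibs share both parents — two paths of length 2: r = 2·(1/2)^2 = 1/2).
Hamilton's rule with n recipients of equal r: n·r·B > C, so B > C/(n·r) = 0.241/(4·0.5) = 0.1205.

0.1205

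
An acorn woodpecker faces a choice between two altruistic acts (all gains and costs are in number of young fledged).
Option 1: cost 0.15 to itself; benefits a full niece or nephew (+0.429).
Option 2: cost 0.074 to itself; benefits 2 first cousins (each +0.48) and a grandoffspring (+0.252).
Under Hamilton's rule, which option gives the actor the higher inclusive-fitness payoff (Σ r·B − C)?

Option 1: r to a full niece or nephew = 0.25.
Option 1: Σ r·B − C = (1·0.25·0.429) − 0.15 = -0.04275.
Option 2: r to a first cousin = 0.125.
Option 2: r to a grandoffspring = 0.25.
Option 2: Σ r·B − C = (2·0.125·0.48 + 1·0.25·0.252) − 0.074 = 0.109.
Option 2 has the higher net inclusive-fitness payoff.

Option 2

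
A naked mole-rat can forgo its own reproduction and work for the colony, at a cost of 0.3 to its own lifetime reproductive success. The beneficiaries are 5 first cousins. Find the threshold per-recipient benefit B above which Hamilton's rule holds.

r to a first cousin = 1/8 (first cousins share one grandparent pair — two paths of length 4: r = 2·(1/2)^4 = 1/8).
Hamilton's rule with n recipients of equal r: n·r·B > C, so B > C/(n·r) = 0.3/(5·0.125) = 0.48.

0.48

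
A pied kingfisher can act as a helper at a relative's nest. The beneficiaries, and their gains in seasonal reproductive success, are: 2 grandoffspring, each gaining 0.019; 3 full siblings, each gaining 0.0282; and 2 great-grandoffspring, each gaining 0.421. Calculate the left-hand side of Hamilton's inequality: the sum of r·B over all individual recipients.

r to a grandoffspring = 0.25 (two parent–offspring links: r = (1/2)^2 = 1/4).
r to a full sibling = 0.5 (full sibs share both parents — two paths of length 2: r = 2·(1/2)^2 = 1/2).
r to a great-grandoffspring = 1/8 (three parent–offspring links: r = (1/2)^3 = 1/8).
Summing one r·B term per recipient: 2·0.25·0.019 + 3·0.5·0.0282 + 2·0.125·0.421 = 0.15705.

0.15705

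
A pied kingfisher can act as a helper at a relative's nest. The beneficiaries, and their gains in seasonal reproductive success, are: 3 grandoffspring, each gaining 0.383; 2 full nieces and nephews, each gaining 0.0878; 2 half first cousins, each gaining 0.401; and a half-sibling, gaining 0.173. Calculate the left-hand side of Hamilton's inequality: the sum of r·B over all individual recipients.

r to a grandoffspring = 1/4 (two parent–offspring links: r = (1/2)^2 = 1/4).
r to a full niece or nephew = 0.25 (full aunt/uncle↔niece/nephew: two paths of length 3 through the shared grandparent pair: r = 2·(1/2)^3 = 1/4).
r to a half first cousin = 0.0625 (half first cousins share one grandparent — one path of length 4: r = (1/2)^4 = 1/16).
r to a half-sibling = 1/4 (half-sibs share one parent — one path of length 2: r = (1/2)^2 = 1/4).
Summing one r·B term per recipient: 3·0.25·0.383 + 2·0.25·0.0878 + 2·0.0625·0.401 + 1·0.25·0.173 = 0.424525.

0.424525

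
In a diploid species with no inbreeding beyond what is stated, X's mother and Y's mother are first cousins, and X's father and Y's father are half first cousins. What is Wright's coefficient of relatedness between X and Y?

With two independent routes of shared ancestry, r is the sum of the two contributions.
X and Y are related in two ways: second cousins through their mothers (r = 1/32) and half second cousins through their fathers (r = 1/64).
r = 1/32 + 1/64 = 3/64 = 0.046875.

0.046875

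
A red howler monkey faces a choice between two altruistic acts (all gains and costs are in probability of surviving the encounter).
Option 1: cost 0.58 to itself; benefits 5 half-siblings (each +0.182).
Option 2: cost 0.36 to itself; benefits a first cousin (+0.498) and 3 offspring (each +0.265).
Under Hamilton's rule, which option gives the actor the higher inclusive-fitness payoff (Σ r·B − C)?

Option 1: r to a half-sibling = 0.25.
Option 1: Σ r·B − C = (5·0.25·0.182) − 0.58 = -0.3525.
Option 2: r to a first cousin = 0.125.
Option 2: r to an offspring = 0.5.
Option 2: Σ r·B − C = (1·0.125·0.498 + 3·0.5·0.265) − 0.36 = 0.09975.
Option 2 has the higher net inclusive-fitness payoff.

Option 2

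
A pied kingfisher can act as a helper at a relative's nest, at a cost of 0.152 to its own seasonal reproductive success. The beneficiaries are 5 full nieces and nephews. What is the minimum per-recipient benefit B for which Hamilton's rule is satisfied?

0.1216

r to a full niece or nephew = 1/4 (full aunt/uncle↔niece/nephew: two paths of length 3 through the shared grandparent pair: r = 2·(1/2)^3 = 1/4).
Hamilton's rule with n recipients of equal r: n·r·B > C, so B > C/(n·r) = 0.152/(5·0.25) = 0.1216.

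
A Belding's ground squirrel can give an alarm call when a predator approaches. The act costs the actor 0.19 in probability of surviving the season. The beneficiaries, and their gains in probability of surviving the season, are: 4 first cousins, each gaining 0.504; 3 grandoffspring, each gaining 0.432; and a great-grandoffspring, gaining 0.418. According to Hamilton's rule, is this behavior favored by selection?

Yes

Hamilton's rule: the trait is favored when the sum of r·B over every recipient exceeds the actor's cost C.
r to a first cousin = 1/8 (first cousins share one grandparent pair — two paths of length 4: r = 2·(1/2)^4 = 1/8).
r to a grandoffspring = 1/4 (two parent–offspring links: r = (1/2)^2 = 1/4).
r to a great-grandoffspring = 0.125 (three parent–offspring links: r = (1/2)^3 = 1/8).
Summing one r·B term per recipient: 4·0.125·0.504 + 3·0.25·0.432 + 1·0.125·0.418 = 0.62825.
0.62825 > 0.19: the indirect benefit exceeds the cost.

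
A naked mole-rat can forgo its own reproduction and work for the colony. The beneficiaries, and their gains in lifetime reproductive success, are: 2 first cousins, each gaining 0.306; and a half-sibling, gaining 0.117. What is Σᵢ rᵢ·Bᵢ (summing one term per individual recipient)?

0.10575

r to a first cousin = 1/8 (first cousins share one grandparent pair — two paths of length 4: r = 2·(1/2)^4 = 1/8).
r to a half-sibling = 0.25 (half-sibs share one parent — one path of length 2: r = (1/2)^2 = 1/4).
Summing one r·B term per recipient: 2·0.125·0.306 + 1·0.25·0.117 = 0.10575.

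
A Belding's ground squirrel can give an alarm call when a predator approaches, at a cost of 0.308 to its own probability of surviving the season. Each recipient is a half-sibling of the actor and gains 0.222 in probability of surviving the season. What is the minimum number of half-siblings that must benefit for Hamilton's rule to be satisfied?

6

r to a half-sibling = 0.25 (half-sibs share one parent — one path of length 2: r = (1/2)^2 = 1/4).
Hamilton's rule: n·r·B > C  ⇒  n > C/(r·B) = 0.308/(0.25·0.222) = 5.55.
The smallest integer exceeding 5.55 is 6.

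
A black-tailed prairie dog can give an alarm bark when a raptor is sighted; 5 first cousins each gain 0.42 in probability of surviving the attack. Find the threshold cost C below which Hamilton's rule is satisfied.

0.2625

r to a first cousin = 0.125 (first cousins share one grandparent pair — two paths of length 4: r = 2·(1/2)^4 = 1/8).
Hamilton's rule: n·r·B > C, so the trait is favored while C < n·r·B = 5·0.125·0.42 = 0.2625.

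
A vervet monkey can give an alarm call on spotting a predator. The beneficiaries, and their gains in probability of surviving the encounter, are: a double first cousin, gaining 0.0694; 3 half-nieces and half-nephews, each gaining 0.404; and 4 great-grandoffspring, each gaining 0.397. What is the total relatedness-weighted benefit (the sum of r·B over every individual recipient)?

r to a double first cousin = 1/4 (double first cousins share both grandparent pairs — four paths of length 4: r = 4·(1/2)^4 = 1/4).
r to a half-niece or half-nephew = 1/8 (half-aunt/uncle↔niece/nephew: one path of length 3: r = (1/2)^3 = 1/8).
r to a great-grandoffspring = 0.125 (three parent–offspring links: r = (1/2)^3 = 1/8).
Summing one r·B term per recipient: 1·0.25·0.0694 + 3·0.125·0.404 + 4·0.125·0.397 = 0.36735.

0.36735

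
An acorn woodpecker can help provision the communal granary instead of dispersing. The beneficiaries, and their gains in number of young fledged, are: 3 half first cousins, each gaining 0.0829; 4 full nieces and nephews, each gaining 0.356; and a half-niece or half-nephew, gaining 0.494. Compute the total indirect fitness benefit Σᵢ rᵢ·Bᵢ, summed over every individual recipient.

0.43329375

r to a half first cousin = 1/16 (half first cousins share one grandparent — one path of length 4: r = (1/2)^4 = 1/16).
r to a full niece or nephew = 1/4 (full aunt/uncle↔niece/nephew: two paths of length 3 through the shared grandparent pair: r = 2·(1/2)^3 = 1/4).
r to a half-niece or half-nephew = 0.125 (half-aunt/uncle↔niece/nephew: one path of length 3: r = (1/2)^3 = 1/8).
Summing one r·B term per recipient: 3·0.0625·0.0829 + 4·0.25·0.356 + 1·0.125·0.494 = 0.43329375.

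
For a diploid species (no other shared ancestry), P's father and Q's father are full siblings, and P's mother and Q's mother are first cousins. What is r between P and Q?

Independent pedigree routes through distinct common ancestors add.
P and Q are related in two ways: first cousins through their fathers (r = 1/8) and second cousins through their mothers (r = 1/32).
r = 1/8 + 1/32 = 5/32 = 0.15625.

0.15625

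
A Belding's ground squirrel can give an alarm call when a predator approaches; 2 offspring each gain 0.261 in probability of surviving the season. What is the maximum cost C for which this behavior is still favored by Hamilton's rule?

r to an offspring = 0.5 (one parent–offspring link: r = (1/2)^1 = 1/2).
Hamilton's rule: n·r·B > C, so the trait is favored while C < n·r·B = 2·0.5·0.261 = 0.261.

0.261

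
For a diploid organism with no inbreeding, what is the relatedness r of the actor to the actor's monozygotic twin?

Each parent–offspring link contributes a factor of 1/2, and independent paths through distinct common ancestors add.
Monozygotic twins share every allele identical by descent: r = 1.

1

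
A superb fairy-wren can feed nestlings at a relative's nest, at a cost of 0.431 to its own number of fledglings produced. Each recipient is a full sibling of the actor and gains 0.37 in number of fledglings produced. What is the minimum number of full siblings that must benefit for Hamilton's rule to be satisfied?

3

r to a full sibling = 0.5 (full sibs share both parents — two paths of length 2: r = 2·(1/2)^2 = 1/2).
Hamilton's rule: n·r·B > C  ⇒  n > C/(r·B) = 0.431/(0.5·0.37) = 2.33.
The smallest integer exceeding 2.33 is 3.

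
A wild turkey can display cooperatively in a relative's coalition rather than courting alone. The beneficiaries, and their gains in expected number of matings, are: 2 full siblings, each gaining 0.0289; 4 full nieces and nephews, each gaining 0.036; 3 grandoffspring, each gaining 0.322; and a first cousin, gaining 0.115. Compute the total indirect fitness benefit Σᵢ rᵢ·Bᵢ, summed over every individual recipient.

r to a full sibling = 1/2 (full sibs share both parents — two paths of length 2: r = 2·(1/2)^2 = 1/2).
r to a full niece or nephew = 1/4 (full aunt/uncle↔niece/nephew: two paths of length 3 through the shared grandparent pair: r = 2·(1/2)^3 = 1/4).
r to a grandoffspring = 0.25 (two parent–offspring links: r = (1/2)^2 = 1/4).
r to a first cousin = 0.125 (first cousins share one grandparent pair — two paths of length 4: r = 2·(1/2)^4 = 1/8).
Summing one r·B term per recipient: 2·0.5·0.0289 + 4·0.25·0.036 + 3·0.25·0.322 + 1·0.125·0.115 = 0.320775.

0.320775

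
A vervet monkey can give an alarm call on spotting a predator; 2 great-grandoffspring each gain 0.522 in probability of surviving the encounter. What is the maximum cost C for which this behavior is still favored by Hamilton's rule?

0.1305

r to a great-grandoffspring = 0.125 (three parent–offspring links: r = (1/2)^3 = 1/8).
Hamilton's rule: n·r·B > C, so the trait is favored while C < n·r·B = 2·0.125·0.522 = 0.1305.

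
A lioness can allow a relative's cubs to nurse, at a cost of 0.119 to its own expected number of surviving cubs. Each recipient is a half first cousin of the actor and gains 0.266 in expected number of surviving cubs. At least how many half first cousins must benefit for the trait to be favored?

8

r to a half first cousin = 0.0625 (half first cousins share one grandparent — one path of length 4: r = (1/2)^4 = 1/16).
Hamilton's rule: n·r·B > C  ⇒  n > C/(r·B) = 0.119/(0.0625·0.266) = 7.158.
The smallest integer exceeding 7.158 is 8.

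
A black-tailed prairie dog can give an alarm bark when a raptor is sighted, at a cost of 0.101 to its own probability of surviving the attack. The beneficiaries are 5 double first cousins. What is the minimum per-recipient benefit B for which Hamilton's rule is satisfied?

r to a double first cousin = 1/4 (double first cousins share both grandparent pairs — four paths of length 4: r = 4·(1/2)^4 = 1/4).
Hamilton's rule with n recipients of equal r: n·r·B > C, so B > C/(n·r) = 0.101/(5·0.25) = 0.0808.

0.0808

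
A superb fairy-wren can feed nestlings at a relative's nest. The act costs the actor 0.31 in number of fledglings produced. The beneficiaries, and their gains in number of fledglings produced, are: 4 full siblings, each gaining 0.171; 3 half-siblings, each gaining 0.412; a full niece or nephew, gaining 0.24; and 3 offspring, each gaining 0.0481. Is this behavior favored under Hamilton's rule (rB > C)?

Hamilton's rule: the trait is favored when the sum of r·B over every recipient exceeds the actor's cost C.
r to a full sibling = 0.5 (full sibs share both parents — two paths of length 2: r = 2·(1/2)^2 = 1/2).
r to a half-sibling = 0.25 (half-sibs share one parent — one path of length 2: r = (1/2)^2 = 1/4).
r to a full niece or nephew = 0.25 (full aunt/uncle↔niece/nephew: two paths of length 3 through the shared grandparent pair: r = 2·(1/2)^3 = 1/4).
r to an offspring = 0.5 (one parent–offspring link: r = (1/2)^1 = 1/2).
Summing one r·B term per recipient: 4·0.5·0.171 + 3·0.25·0.412 + 1·0.25·0.24 + 3·0.5·0.0481 = 0.78315.
0.78315 > 0.31: the indirect benefit exceeds the cost.

Yes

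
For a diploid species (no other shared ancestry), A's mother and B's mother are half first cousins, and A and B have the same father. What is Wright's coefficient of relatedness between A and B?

Independent pedigree routes through distinct common ancestors add.
A and B are related in two ways: half second cousins through their mothers (r = 1/64) and half-sibs through their shared father (r = 1/4).
r = 1/64 + 1/4 = 17/64 = 0.265625.

0.265625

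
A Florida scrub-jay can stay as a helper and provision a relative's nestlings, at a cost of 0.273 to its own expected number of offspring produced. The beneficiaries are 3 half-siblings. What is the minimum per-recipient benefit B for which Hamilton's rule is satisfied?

0.364

r to a half-sibling = 0.25 (half-sibs share one parent — one path of length 2: r = (1/2)^2 = 1/4).
Hamilton's rule with n recipients of equal r: n·r·B > C, so B > C/(n·r) = 0.273/(3·0.25) = 0.364.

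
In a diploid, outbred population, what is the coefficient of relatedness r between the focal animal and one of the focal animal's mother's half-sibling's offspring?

0.0625

Each parent–offspring link contributes a factor of 1/2, and independent paths through distinct common ancestors add.
Half first cousins share one grandparent — one path of length 4: r = (1/2)^4 = 1/16.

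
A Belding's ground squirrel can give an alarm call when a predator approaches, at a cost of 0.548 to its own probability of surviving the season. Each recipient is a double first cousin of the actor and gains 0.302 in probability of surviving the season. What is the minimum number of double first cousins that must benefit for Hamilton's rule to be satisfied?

r to a double first cousin = 0.25 (double first cousins share both grandparent pairs — four paths of length 4: r = 4·(1/2)^4 = 1/4).
Hamilton's rule: n·r·B > C  ⇒  n > C/(r·B) = 0.548/(0.25·0.302) = 7.258.
The smallest integer exceeding 7.258 is 8.

8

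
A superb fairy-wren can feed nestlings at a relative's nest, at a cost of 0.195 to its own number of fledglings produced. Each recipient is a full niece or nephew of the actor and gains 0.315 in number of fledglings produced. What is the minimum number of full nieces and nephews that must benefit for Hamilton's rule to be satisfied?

r to a full niece or nephew = 1/4 (full aunt/uncle↔niece/nephew: two paths of length 3 through the shared grandparent pair: r = 2·(1/2)^3 = 1/4).
Hamilton's rule: n·r·B > C  ⇒  n > C/(r·B) = 0.195/(0.25·0.315) = 2.476.
The smallest integer exceeding 2.476 is 3.

3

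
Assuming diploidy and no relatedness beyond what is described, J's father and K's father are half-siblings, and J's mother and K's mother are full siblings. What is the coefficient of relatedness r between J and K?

Relatedness sums over independent paths through distinct common ancestors.
J and K are related in two ways: half first cousins through their fathers (r = 1/16) and first cousins through their mothers (r = 1/8).
r = 1/16 + 1/8 = 0.1875.

0.1875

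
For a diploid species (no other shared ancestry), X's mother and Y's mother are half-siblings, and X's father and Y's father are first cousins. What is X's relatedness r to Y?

Relatedness sums over independent paths through distinct common ancestors.
X and Y are related in two ways: half first cousins through their mothers (r = 1/16) and second cousins through their fathers (r = 1/32).
r = 1/16 + 1/32 = 3/32 = 0.09375.

0.09375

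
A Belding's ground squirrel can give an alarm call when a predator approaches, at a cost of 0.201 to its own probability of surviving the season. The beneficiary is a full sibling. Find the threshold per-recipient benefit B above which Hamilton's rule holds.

r to a full sibling = 1/2 (full sibs share both parents — two paths of length 2: r = 2·(1/2)^2 = 1/2).
Hamilton's rule with n recipients of equal r: n·r·B > C, so B > C/(n·r) = 0.201/(1·0.5) = 0.402.

0.402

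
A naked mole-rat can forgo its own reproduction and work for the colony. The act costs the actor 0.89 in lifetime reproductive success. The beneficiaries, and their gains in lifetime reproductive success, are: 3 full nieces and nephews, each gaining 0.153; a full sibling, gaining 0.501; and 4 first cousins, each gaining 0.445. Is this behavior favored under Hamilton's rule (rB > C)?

No

Hamilton's rule: the trait is favored when the sum of r·B over every recipient exceeds the actor's cost C.
r to a full niece or nephew = 0.25 (full aunt/uncle↔niece/nephew: two paths of length 3 through the shared grandparent pair: r = 2·(1/2)^3 = 1/4).
r to a full sibling = 0.5 (full sibs share both parents — two paths of length 2: r = 2·(1/2)^2 = 1/2).
r to a first cousin = 1/8 (first cousins share one grandparent pair — two paths of length 4: r = 2·(1/2)^4 = 1/8).
Summing one r·B term per recipient: 3·0.25·0.153 + 1·0.5·0.501 + 4·0.125·0.445 = 0.58775.
0.58775 < 0.89: the indirect benefit is less than the cost.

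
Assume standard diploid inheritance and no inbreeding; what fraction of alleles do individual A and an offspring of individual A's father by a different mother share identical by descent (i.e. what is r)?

0.25

Each parent–offspring link contributes a factor of 1/2, and independent paths through distinct common ancestors add.
Half-sibs share one parent — one path of length 2: r = (1/2)^2 = 1/4.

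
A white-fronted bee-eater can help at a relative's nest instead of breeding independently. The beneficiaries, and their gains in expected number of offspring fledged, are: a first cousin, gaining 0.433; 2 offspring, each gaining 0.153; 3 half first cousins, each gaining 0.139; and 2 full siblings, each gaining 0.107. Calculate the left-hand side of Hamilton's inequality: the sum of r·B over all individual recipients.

0.3401875

r to a first cousin = 0.125 (first cousins share one grandparent pair — two paths of length 4: r = 2·(1/2)^4 = 1/8).
r to an offspring = 1/2 (one parent–offspring link: r = (1/2)^1 = 1/2).
r to a half first cousin = 1/16 (half first cousins share one grandparent — one path of length 4: r = (1/2)^4 = 1/16).
r to a full sibling = 1/2 (full sibs share both parents — two paths of length 2: r = 2·(1/2)^2 = 1/2).
Summing one r·B term per recipient: 1·0.125·0.433 + 2·0.5·0.153 + 3·0.0625·0.139 + 2·0.5·0.107 = 0.3401875.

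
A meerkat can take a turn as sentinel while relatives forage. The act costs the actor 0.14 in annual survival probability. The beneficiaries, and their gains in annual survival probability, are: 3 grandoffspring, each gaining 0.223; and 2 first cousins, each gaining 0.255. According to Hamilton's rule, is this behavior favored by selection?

Yes

Hamilton's rule: the trait is favored when the sum of r·B over every recipient exceeds the actor's cost C.
r to a grandoffspring = 1/4 (two parent–offspring links: r = (1/2)^2 = 1/4).
r to a first cousin = 0.125 (first cousins share one grandparent pair — two paths of length 4: r = 2·(1/2)^4 = 1/8).
Summing one r·B term per recipient: 3·0.25·0.223 + 2·0.125·0.255 = 0.231.
0.231 > 0.14: the indirect benefit exceeds the cost.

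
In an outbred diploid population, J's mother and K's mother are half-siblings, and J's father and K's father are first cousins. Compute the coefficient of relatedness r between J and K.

Relatedness sums over independent paths through distinct common ancestors.
J and K are related in two ways: half first cousins through their mothers (r = 1/16) and second cousins through their fathers (r = 1/32).
r = 1/16 + 1/32 = 3/32 = 0.09375.

0.09375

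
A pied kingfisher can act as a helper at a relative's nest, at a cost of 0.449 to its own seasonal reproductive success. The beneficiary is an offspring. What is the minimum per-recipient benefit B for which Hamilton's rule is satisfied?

r to an offspring = 1/2 (one parent–offspring link: r = (1/2)^1 = 1/2).
Hamilton's rule with n recipients of equal r: n·r·B > C, so B > C/(n·r) = 0.449/(1·0.5) = 0.898.

0.898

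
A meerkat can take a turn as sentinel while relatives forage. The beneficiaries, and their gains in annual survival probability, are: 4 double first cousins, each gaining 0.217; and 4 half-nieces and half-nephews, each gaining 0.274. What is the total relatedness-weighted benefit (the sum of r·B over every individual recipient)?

r to a double first cousin = 0.25 (double first cousins share both grandparent pairs — four paths of length 4: r = 4·(1/2)^4 = 1/4).
r to a half-niece or half-nephew = 1/8 (half-aunt/uncle↔niece/nephew: one path of length 3: r = (1/2)^3 = 1/8).
Summing one r·B term per recipient: 4·0.25·0.217 + 4·0.125·0.274 = 0.354.

0.354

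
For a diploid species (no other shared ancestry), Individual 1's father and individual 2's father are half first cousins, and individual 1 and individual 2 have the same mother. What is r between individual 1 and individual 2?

Relatedness sums over independent paths through distinct common ancestors.
Individual 1 and individual 2 are related in two ways: half second cousins through their fathers (r = 1/64) and half-sibs through their shared mother (r = 1/4).
r = 1/64 + 1/4 = 0.265625.

0.265625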